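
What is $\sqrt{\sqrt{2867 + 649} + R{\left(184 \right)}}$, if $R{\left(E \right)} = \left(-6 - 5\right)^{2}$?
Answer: $\sqrt{121 + 2 \sqrt{879}} \approx 13.427$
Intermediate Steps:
$R{\left(E \right)} = 121$ ($R{\left(E \right)} = \left(-6 - 5\right)^{2} = \left(-11\right)^{2} = 121$)
$\sqrt{\sqrt{2867 + 649} + R{\left(184 \right)}} = \sqrt{\sqrt{2867 + 649} + 121} = \sqrt{\sqrt{3516} + 121} = \sqrt{2 \sqrt{879} + 121} = \sqrt{121 + 2 \sqrt{879}}$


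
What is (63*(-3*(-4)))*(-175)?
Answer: -132300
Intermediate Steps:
(63*(-3*(-4)))*(-175) = (63*12)*(-175) = 756*(-175) = -132300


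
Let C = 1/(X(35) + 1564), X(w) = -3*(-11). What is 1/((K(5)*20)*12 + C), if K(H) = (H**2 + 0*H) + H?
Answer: 1597/11498401 ≈ 0.00013889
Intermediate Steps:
X(w) = 33
K(H) = H + H**2 (K(H) = (H**2 + 0) + H = H**2 + H = H + H**2)
C = 1/1597 (C = 1/(33 + 1564) = 1/1597 ≈ 0.00062617)
1/((K(5)*20)*12 + C) = 1/(((5*(1 + 5))*20)*12 + 1/1597) = 1/(((5*6)*20)*12 + 1/1597) = 1/((30*20)*12 + 1/1597) = 1/(600*12 + 1/1597) = 1/(7200 + 1/1597) = 1/(11498401/1597) = 1597/11498401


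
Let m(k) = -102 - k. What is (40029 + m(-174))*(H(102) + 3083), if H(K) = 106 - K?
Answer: 123791787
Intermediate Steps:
(40029 + m(-174))*(H(102) + 3083) = (40029 + (-102 - 1*(-174)))*((106 - 1*102) + 3083) = (40029 + (-102 + 174))*((106 - 102) + 3083) = (40029 + 72)*(4 + 3083) = 40101*3087 = 123791787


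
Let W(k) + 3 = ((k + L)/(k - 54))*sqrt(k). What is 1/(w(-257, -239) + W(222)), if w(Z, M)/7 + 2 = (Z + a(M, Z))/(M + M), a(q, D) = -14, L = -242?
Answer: -437686914/5597990977 + 3998470*sqrt(222)/5597990977 ≈ -0.067544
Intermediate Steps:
w(Z, M) = -14 + 7*(-14 + Z)/(2*M) (w(Z, M) = -14 + 7*((Z - 14)/(M + M)) = -14 + 7*((-14 + Z)/((2*M))) = -14 + 7*((-14 + Z)*(1/(2*M))) = -14 + 7*((-14 + Z)/(2*M)) = -14 + 7*(-14 + Z)/(2*M))
W(k) = -3 + sqrt(k)*(-242 + k)/(-54 + k) (W(k) = -3 + ((k - 242)/(k - 54))*sqrt(k) = -3 + ((-242 + k)/(-54 + k))*sqrt(k) = -3 + sqrt(k)*(-242 + k)/(-54 + k))
1/(w(-257, -239) + W(222)) = 1/((7/2)*(-14 - 257 - 4*(-239))/(-239) + (162 + 222**(3/2) - 242*sqrt(222) - 3*222)/(-54 + 222)) = 1/((7/2)*(-1/239)*(-14 - 257 + 956) + (162 + 222*sqrt(222) - 242*sqrt(222) - 666)/168) = 1/((7/2)*(-1/239)*685 + (-504 - 20*sqrt(222))/168) = 1/(-4795/478 + (-3 - 5*sqrt(222)/42)) = 1/(-6229/478 - 5*sqrt(222)/42)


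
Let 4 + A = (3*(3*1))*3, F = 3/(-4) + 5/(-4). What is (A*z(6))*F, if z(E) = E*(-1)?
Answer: 276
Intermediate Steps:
F = -2 (F = 3*(-¼) + 5*(-¼) = -¾ - 5/4 = -2)
z(E) = -E
A = 23 (A = -4 + (3*(3*1))*3 = -4 + (3*3)*3 = -4 + 9*3 = -4 + 27 = 23)
(A*z(6))*F = (23*(-1*6))*(-2) = (23*(-6))*(-2) = -138*(-2) = 276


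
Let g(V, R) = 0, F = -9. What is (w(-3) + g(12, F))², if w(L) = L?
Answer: 9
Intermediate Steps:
(w(-3) + g(12, F))² = (-3 + 0)² = (-3)² = 9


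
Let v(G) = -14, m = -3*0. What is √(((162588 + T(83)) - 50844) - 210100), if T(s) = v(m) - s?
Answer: I*√98453 ≈ 313.77*I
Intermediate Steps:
m = 0
T(s) = -14 - s
√(((162588 + T(83)) - 50844) - 210100) = √(((162588 + (-14 - 1*83)) - 50844) - 210100) = √(((162588 + (-14 - 83)) - 50844) - 210100) = √(((162588 - 97) - 50844) - 210100) = √((162491 - 50844) - 210100) = √(111647 - 210100) = √(-98453) = I*√98453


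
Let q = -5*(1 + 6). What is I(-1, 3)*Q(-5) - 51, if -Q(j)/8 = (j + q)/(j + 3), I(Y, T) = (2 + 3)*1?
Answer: -851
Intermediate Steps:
q = -35 (q = -5*7 = -35)
I(Y, T) = 5 (I(Y, T) = 5*1 = 5)
Q(j) = -8*(-35 + j)/(3 + j) (Q(j) = -8*(j - 35)/(j + 3) = -8*(-35 + j)/(3 + j))
I(-1, 3)*Q(-5) - 51 = 5*(8*(35 - 1*(-5))/(3 - 5)) - 51 = 5*(8*(35 + 5)/(-2)) - 51 = 5*(8*(-1/2)*40) - 51 = 5*(-160) - 51 = -800 - 51 = -851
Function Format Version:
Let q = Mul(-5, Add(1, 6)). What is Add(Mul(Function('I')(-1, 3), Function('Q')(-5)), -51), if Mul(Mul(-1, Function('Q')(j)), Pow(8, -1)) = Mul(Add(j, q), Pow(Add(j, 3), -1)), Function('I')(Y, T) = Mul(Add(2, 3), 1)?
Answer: -851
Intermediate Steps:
q = -35 (q = Mul(-5, 7) = -35)
Function('I')(Y, T) = 5 (Function('I')(Y, T) = Mul(5, 1) = 5)
Function('Q')(j) = Mul(-8, Pow(Add(3, j), -1), Add(-35, j)) (Function('Q')(j) = Mul(-8, Mul(Add(j, -35), Pow(Add(j, 3), -1))) = Mul(-8, Mul(Add(-35, j), Pow(Add(3, j), -1))) = Mul(-8, Mul(Pow(Add(3, j), -1), Add(-35, j))) = Mul(-8, Pow(Add(3, j), -1), Add(-35, j)))
Add(Mul(Function('I')(-1, 3), Function('Q')(-5)), -51) = Add(Mul(5, Mul(8, Pow(Add(3, -5), -1), Add(35, Mul(-1, -5)))), -51) = Add(Mul(5, Mul(8, Pow(-2, -1), Add(35, 5))), -51) = Add(Mul(5, Mul(8, Rational(-1, 2), 40)), -51) = Add(Mul(5, -160), -51) = Add(-800, -51) = -851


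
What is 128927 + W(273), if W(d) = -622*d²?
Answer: -46228111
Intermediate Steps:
128927 + W(273) = 128927 - 622*273² = 128927 - 622*74529 = 128927 - 46357038 = -46228111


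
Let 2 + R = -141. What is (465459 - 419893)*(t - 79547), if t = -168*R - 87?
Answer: -2533925260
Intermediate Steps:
R = -143 (R = -2 - 141 = -143)
t = 23937 (t = -168*(-143) - 87 = 24024 - 87 = 23937)
(465459 - 419893)*(t - 79547) = (465459 - 419893)*(23937 - 79547) = 45566*(-55610) = -2533925260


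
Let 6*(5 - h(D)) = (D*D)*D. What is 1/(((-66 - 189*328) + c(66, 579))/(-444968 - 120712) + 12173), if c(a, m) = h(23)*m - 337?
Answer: 1131360/13774512511 ≈ 8.2134e-5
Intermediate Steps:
h(D) = 5 - D³/6 (h(D) = 5 - D*D*D/6 = 5 - D²*D/6 = 5 - D³/6)
c(a, m) = -337 - 12137*m/6 (c(a, m) = (5 - ⅙*23³)*m - 337 = (5 - ⅙*12167)*m - 337 = (5 - 12167/6)*m - 337 = -12137*m/6 - 337 = -337 - 12137*m/6)
1/(((-66 - 189*328) + c(66, 579))/(-444968 - 120712) + 12173) = 1/(((-66 - 189*328) + (-337 - 12137/6*579))/(-444968 - 120712) + 12173) = 1/(((-66 - 61992) + (-337 - 2342441/2))/(-565680) + 12173) = 1/((-62058 - 2343115/2)*(-1/565680) + 12173) = 1/(-2467231/2*(-1/565680) + 12173) = 1/(2467231/1131360 + 12173) = 1/(13774512511/1131360) = 1131360/13774512511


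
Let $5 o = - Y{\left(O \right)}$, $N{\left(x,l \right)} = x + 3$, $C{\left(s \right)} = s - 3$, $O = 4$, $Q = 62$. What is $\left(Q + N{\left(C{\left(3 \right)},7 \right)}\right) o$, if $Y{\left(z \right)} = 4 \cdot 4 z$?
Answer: $-832$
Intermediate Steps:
$C{\left(s \right)} = -3 + s$ ($C{\left(s \right)} = s - 3 = -3 + s$)
$N{\left(x,l \right)} = 3 + x$
$Y{\left(z \right)} = 16 z$
$o = - \frac{64}{5}$ ($o = \frac{\left(-1\right) 16 \cdot 4}{5} = \frac{\left(-1\right) 64}{5} = \frac{1}{5} \left(-64\right) = - \frac{64}{5} \approx -12.8$)
$\left(Q + N{\left(C{\left(3 \right)},7 \right)}\right) o = \left(62 + \left(3 + \left(-3 + 3\right)\right)\right) \left(- \frac{64}{5}\right) = \left(62 + \left(3 + 0\right)\right) \left(- \frac{64}{5}\right) = \left(62 + 3\right) \left(- \frac{64}{5}\right) = 65 \left(- \frac{64}{5}\right) = -832$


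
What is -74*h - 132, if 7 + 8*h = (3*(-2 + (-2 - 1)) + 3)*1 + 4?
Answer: 27/4 ≈ 6.7500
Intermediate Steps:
h = -15/8 (h = -7/8 + ((3*(-2 + (-2 - 1)) + 3)*1 + 4)/8 = -7/8 + ((3*(-2 - 3) + 3)*1 + 4)/8 = -7/8 + ((3*(-5) + 3)*1 + 4)/8 = -7/8 + ((-15 + 3)*1 + 4)/8 = -7/8 + (-12*1 + 4)/8 = -7/8 + (-12 + 4)/8 = -7/8 + (⅛)*(-8) = -7/8 - 1 = -15/8 ≈ -1.8750)
-74*h - 132 = -74*(-15/8) - 132 = 555/4 - 132 = 27/4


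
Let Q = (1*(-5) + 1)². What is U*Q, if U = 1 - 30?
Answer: -464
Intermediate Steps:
U = -29
Q = 16 (Q = (-5 + 1)² = (-4)² = 16)
U*Q = -29*16 = -464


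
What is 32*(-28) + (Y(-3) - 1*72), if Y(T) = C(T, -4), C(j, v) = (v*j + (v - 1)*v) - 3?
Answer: -939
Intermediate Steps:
C(j, v) = -3 + j*v + v*(-1 + v) (C(j, v) = (j*v + (-1 + v)*v) - 3 = (j*v + v*(-1 + v)) - 3 = -3 + j*v + v*(-1 + v))
Y(T) = 17 - 4*T (Y(T) = -3 + (-4)² - 1*(-4) + T*(-4) = -3 + 16 + 4 - 4*T = 17 - 4*T)
32*(-28) + (Y(-3) - 1*72) = 32*(-28) + ((17 - 4*(-3)) - 1*72) = -896 + ((17 + 12) - 72) = -896 + (29 - 72) = -896 - 43 = -939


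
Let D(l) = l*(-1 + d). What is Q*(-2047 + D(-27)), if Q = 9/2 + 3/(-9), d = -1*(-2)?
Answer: -25925/3 ≈ -8641.7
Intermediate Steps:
d = 2
D(l) = l (D(l) = l*(-1 + 2) = l*1 = l)
Q = 25/6 (Q = 9*(½) + 3*(-⅑) = 9/2 - ⅓ = 25/6 ≈ 4.1667)
Q*(-2047 + D(-27)) = 25*(-2047 - 27)/6 = (25/6)*(-2074) = -25925/3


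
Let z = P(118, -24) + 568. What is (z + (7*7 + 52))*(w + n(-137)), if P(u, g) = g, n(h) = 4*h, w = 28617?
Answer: 18104505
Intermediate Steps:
z = 544 (z = -24 + 568 = 544)
(z + (7*7 + 52))*(w + n(-137)) = (544 + (7*7 + 52))*(28617 + 4*(-137)) = (544 + (49 + 52))*(28617 - 548) = (544 + 101)*28069 = 645*28069 = 18104505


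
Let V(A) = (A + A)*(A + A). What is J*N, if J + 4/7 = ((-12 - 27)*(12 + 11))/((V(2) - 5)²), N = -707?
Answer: 683063/121 ≈ 5645.1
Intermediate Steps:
V(A) = 4*A² (V(A) = (2*A)*(2*A) = 4*A²)
J = -6763/847 (J = -4/7 + ((-12 - 27)*(12 + 11))/((4*2² - 5)²) = -4/7 + (-39*23)/((4*4 - 5)²) = -4/7 - 897/(16 - 5)² = -4/7 - 897/(11²) = -4/7 - 897/121 = -6763/847 ≈ -7.9846)
J*N = -6763/847*(-707) = 683063/121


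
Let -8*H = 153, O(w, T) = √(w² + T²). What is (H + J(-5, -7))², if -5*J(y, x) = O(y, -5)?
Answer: 23537/64 + 153*√2/4 ≈ 421.86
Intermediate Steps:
O(w, T) = √(T² + w²)
J(y, x) = -√(25 + y²)/5 (J(y, x) = -√((-5)² + y²)/5 = -√(25 + y²)/5)
H = -153/8 (H = -⅛*153 = -153/8 ≈ -19.125)
(H + J(-5, -7))² = (-153/8 - √(25 + (-5)²)/5)² = (-153/8 - √(25 + 25)/5)² = (-153/8 - √2)²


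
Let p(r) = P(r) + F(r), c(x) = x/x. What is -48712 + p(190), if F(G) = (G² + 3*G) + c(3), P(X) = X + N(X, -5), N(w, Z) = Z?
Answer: -11856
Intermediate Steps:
c(x) = 1
P(X) = -5 + X (P(X) = X - 5 = -5 + X)
F(G) = 1 + G² + 3*G (F(G) = (G² + 3*G) + 1 = 1 + G² + 3*G)
p(r) = -4 + r² + 4*r (p(r) = (-5 + r) + (1 + r² + 3*r) = -4 + r² + 4*r)
-48712 + p(190) = -48712 + (-4 + 190² + 4*190) = -48712 + (-4 + 36100 + 760) = -48712 + 36856 = -11856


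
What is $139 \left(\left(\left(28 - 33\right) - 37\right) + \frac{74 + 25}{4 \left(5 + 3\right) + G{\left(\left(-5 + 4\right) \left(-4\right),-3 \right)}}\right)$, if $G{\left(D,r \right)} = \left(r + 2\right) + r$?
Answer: $- \frac{149703}{28} \approx -5346.5$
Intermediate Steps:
$G{\left(D,r \right)} = 2 + 2 r$ ($G{\left(D,r \right)} = \left(2 + r\right) + r = 2 + 2 r$)
$139 \left(\left(\left(28 - 33\right) - 37\right) + \frac{74 + 25}{4 \left(5 + 3\right) + G{\left(\left(-5 + 4\right) \left(-4\right),-3 \right)}}\right) = 139 \left(\left(\left(28 - 33\right) - 37\right) + \frac{74 + 25}{4 \left(5 + 3\right) + \left(2 + 2 \left(-3\right)\right)}\right) = 139 \left(\left(-5 - 37\right) + \frac{99}{4 \cdot 8 + \left(2 - 6\right)}\right) = 139 \left(-42 + \frac{99}{32 - 4}\right) = 139 \left(-42 + \frac{99}{28}\right) = 139 \left(- \frac{1077}{28}\right) = - \frac{149703}{28}$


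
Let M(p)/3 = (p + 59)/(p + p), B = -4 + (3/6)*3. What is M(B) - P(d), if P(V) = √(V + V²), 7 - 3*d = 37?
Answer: -339/10 - 3*√10 ≈ -43.387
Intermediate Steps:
d = -10 (d = 7/3 - ⅓*37 = 7/3 - 37/3 = -10)
B = -5/2 (B = -4 + (3*(⅙))*3 = -4 + (½)*3 = -4 + 3/2 = -5/2 ≈ -2.5000)
M(p) = 3*(59 + p)/(2*p) (M(p) = 3*((p + 59)/(p + p)) = 3*((59 + p)/((2*p))) = 3*((59 + p)*(1/(2*p))) = 3*((59 + p)/(2*p)) = 3*(59 + p)/(2*p))
M(B) - P(d) = 3*(59 - 5/2)/(2*(-5/2)) - √(-10*(1 - 10)) = (3/2)*(-⅖)*(113/2) - √(-10*(-9)) = -339/10 - √90 = -339/10 - 3*√10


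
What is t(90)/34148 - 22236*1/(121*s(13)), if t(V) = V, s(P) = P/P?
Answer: -379652019/2065954 ≈ -183.77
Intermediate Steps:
s(P) = 1
t(90)/34148 - 22236*1/(121*s(13)) = 90/34148 - 22236/(1*121) = 90*(1/34148) - 22236/121 = 45/17074 - 22236*1/121 = 45/17074 - 22236/121 = -379652019/2065954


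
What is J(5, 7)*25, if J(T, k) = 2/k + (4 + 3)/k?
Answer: 225/7 ≈ 32.143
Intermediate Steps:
J(T, k) = 9/k (J(T, k) = 2/k + 7/k = 9/k)
J(5, 7)*25 = (9/7)*25 = 225/7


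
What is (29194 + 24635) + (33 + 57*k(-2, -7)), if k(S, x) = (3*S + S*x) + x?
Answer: 53919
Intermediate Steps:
k(S, x) = x + 3*S + S*x
(29194 + 24635) + (33 + 57*k(-2, -7)) = (29194 + 24635) + (33 + 57*(-7 + 3*(-2) - 2*(-7))) = 53829 + (33 + 57*(-7 - 6 + 14)) = 53829 + (33 + 57*1) = 53829 + (33 + 57) = 53829 + 90 = 53919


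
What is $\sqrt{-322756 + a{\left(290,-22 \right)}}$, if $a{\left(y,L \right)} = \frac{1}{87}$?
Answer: $\frac{i \sqrt{2442940077}}{87} \approx 568.12 i$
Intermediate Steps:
$a{\left(y,L \right)} = \frac{1}{87}$
$\sqrt{-322756 + a{\left(290,-22 \right)}} = \sqrt{-322756 + \frac{1}{87}} = \sqrt{- \frac{28079771}{87}} = \frac{i \sqrt{2442940077}}{87}$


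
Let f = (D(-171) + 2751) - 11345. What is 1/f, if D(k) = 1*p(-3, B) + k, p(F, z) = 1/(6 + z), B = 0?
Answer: -6/52589 ≈ -0.00011409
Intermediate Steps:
D(k) = ⅙ + k (D(k) = 1/(6 + 0) + k = 1/6 + k = 1*(⅙) + k = ⅙ + k)
f = -52589/6 (f = ((⅙ - 171) + 2751) - 11345 = (-1025/6 + 2751) - 11345 = 15481/6 - 11345 = -52589/6 ≈ -8764.8)
1/f = 1/(-52589/6) = -6/52589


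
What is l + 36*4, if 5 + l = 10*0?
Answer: 139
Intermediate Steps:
l = -5 (l = -5 + 10*0 = -5 + 0 = -5)
l + 36*4 = -5 + 36*4 = -5 + 144 = 139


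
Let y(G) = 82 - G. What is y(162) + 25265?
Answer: 25185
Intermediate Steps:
y(162) + 25265 = (82 - 1*162) + 25265 = (82 - 162) + 25265 = -80 + 25265 = 25185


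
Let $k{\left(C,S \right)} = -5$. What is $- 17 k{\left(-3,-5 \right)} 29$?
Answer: $2465$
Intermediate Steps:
$- 17 k{\left(-3,-5 \right)} 29 = \left(-17\right) \left(-5\right) 29 = 85 \cdot 29 = 2465$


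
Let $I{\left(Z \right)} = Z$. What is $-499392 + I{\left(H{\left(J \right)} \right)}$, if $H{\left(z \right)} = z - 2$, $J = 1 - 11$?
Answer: $-499404$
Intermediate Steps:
$J = -10$
$H{\left(z \right)} = -2 + z$
$-499392 + I{\left(H{\left(J \right)} \right)} = -499392 - 12 = -499404$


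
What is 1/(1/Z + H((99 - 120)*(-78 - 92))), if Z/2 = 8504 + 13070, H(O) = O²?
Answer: 43148/549916945201 ≈ 7.8463e-8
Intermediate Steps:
Z = 43148 (Z = 2*(8504 + 13070) = 2*21574 = 43148)
1/(1/Z + H((99 - 120)*(-78 - 92))) = 1/(1/43148 + ((99 - 120)*(-78 - 92))²) = 1/(1/43148 + (-21*(-170))²) = 1/(1/43148 + 3570²) = 1/(1/43148 + 12744900) = 1/(549916945201/43148) = 43148/549916945201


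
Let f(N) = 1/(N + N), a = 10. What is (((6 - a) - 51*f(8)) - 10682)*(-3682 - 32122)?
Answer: 1530862677/4 ≈ 3.8272e+8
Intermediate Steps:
f(N) = 1/(2*N)
(((6 - a) - 51*f(8)) - 10682)*(-3682 - 32122) = (((6 - 1*10) - 51/(2*8)) - 10682)*(-3682 - 32122) = (((6 - 10) - 51/(2*8)) - 10682)*(-35804) = ((-4 - 51*1/16) - 10682)*(-35804) = ((-4 - 51/16) - 10682)*(-35804) = (-115/16 - 10682)*(-35804) = -171027/16*(-35804) = 1530862677/4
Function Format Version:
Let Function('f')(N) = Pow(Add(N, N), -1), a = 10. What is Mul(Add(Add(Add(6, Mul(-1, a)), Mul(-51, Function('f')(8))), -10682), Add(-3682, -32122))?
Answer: Rational(1530862677, 4) ≈ 3.8272e+8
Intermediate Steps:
Function('f')(N) = Mul(Rational(1, 2), Pow(N, -1)) (Function('f')(N) = Pow(Mul(2, N), -1) = Mul(Rational(1, 2), Pow(N, -1)))
Mul(Add(Add(Add(6, Mul(-1, a)), Mul(-51, Function('f')(8))), -10682), Add(-3682, -32122)) = Mul(Add(Add(Add(6, Mul(-1, 10)), Mul(-51, Mul(Rational(1, 2), Pow(8, -1)))), -10682), Add(-3682, -32122)) = Mul(Add(Add(Add(6, -10), Mul(-51, Mul(Rational(1, 2), Rational(1, 8)))), -10682), -35804) = Mul(Add(Add(-4, Mul(-51, Rational(1, 16))), -10682), -35804) = Mul(Add(Add(-4, Rational(-51, 16)), -10682), -35804) = Mul(Add(Rational(-115, 16), -10682), -35804) = Mul(Rational(-171027, 16), -35804) = Rational(1530862677, 4)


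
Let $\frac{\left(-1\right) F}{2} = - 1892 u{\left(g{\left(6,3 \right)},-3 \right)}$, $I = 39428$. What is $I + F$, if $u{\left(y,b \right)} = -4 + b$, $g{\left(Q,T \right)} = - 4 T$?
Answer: $12940$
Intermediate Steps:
$F = -26488$ ($F = - 2 \left(- 1892 \left(-4 - 3\right)\right) = - 2 \left(\left(-1892\right) \left(-7\right)\right) = \left(-2\right) 13244 = -26488$)
$I + F = 39428 - 26488 = 12940$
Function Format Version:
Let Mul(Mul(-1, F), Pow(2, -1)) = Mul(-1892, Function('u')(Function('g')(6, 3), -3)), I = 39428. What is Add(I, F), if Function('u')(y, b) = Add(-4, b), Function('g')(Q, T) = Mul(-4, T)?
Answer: 12940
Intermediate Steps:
F = -26488 (F = Mul(-2, Mul(-1892, Add(-4, -3))) = Mul(-2, Mul(-1892, -7)) = Mul(-2, 13244) = -26488)
Add(I, F) = Add(39428, -26488) = 12940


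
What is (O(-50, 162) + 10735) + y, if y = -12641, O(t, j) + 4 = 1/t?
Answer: -95501/50 ≈ -1910.0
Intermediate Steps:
O(t, j) = -4 + 1/t
(O(-50, 162) + 10735) + y = ((-4 + 1/(-50)) + 10735) - 12641 = ((-4 - 1/50) + 10735) - 12641 = (-201/50 + 10735) - 12641 = 536549/50 - 12641 = -95501/50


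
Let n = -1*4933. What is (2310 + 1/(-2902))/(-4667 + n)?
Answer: -6703619/27859200 ≈ -0.24062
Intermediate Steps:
n = -4933
(2310 + 1/(-2902))/(-4667 + n) = (2310 + 1/(-2902))/(-4667 - 4933) = (2310 - 1/2902)/(-9600) = (6703619/2902)*(-1/9600) = -6703619/27859200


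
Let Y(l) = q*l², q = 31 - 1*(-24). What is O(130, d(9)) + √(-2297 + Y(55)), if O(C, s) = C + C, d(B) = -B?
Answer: 260 + √164078 ≈ 665.07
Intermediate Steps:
q = 55 (q = 31 + 24 = 55)
Y(l) = 55*l²
O(C, s) = 2*C
O(130, d(9)) + √(-2297 + Y(55)) = 2*130 + √(-2297 + 55*55²) = 260 + √(-2297 + 55*3025) = 260 + √(-2297 + 166375) = 260 + √164078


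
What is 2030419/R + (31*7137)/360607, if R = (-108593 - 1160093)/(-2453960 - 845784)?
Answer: 92923759464075469/17596040477 ≈ 5.2809e+6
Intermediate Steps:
R = 634343/1649872 (R = -1268686/(-3299744) = -1268686*(-1/3299744) = 634343/1649872 ≈ 0.38448)
2030419/R + (31*7137)/360607 = 2030419/(634343/1649872) + (31*7137)/360607 = 2030419*(1649872/634343) + 221247*(1/360607) = 3349931456368/634343 + 17019/27739 = 92923759464075469/17596040477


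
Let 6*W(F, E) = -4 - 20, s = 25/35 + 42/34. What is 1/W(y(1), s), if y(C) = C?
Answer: -¼ ≈ -0.25000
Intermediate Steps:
s = 232/119 (s = 25*(1/35) + 42*(1/34) = 5/7 + 21/17 = 232/119 ≈ 1.9496)
W(F, E) = -4 (W(F, E) = (-4 - 20)/6 = (⅙)*(-24) = -4)
1/W(y(1), s) = 1/(-4) = -¼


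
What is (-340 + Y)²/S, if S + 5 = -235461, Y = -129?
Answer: -31423/33638 ≈ -0.93415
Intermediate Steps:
S = -235466 (S = -5 - 235461 = -235466)
(-340 + Y)²/S = (-340 - 129)²/(-235466) = (-469)²*(-1/235466) = 219961*(-1/235466) = -31423/33638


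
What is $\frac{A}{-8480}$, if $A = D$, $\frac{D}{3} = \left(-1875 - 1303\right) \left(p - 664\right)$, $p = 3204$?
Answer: $\frac{605409}{212} \approx 2855.7$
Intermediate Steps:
$D = -24216360$ ($D = 3 \left(-1875 - 1303\right) \left(3204 - 664\right) = 3 \left(\left(-3178\right) 2540\right) = 3 \left(-8072120\right) = -24216360$)
$A = -24216360$
$\frac{A}{-8480} = - \frac{24216360}{-8480} = \left(-24216360\right) \left(- \frac{1}{8480}\right) = \frac{605409}{212}$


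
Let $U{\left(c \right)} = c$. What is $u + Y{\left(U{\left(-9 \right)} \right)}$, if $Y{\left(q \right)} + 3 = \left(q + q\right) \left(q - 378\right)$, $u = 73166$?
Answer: $80129$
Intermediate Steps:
$Y{\left(q \right)} = -3 + 2 q \left(-378 + q\right)$ ($Y{\left(q \right)} = -3 + \left(q + q\right) \left(q - 378\right) = -3 + 2 q \left(-378 + q\right)$)
$u + Y{\left(U{\left(-9 \right)} \right)} = 73166 - \left(-6801 - 162\right) = 73166 + \left(-3 + 6804 + 2 \cdot 81\right) = 73166 + \left(-3 + 6804 + 162\right) = 73166 + 6963 = 80129$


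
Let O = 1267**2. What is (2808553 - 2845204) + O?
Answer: 1568638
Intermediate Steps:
O = 1605289
(2808553 - 2845204) + O = (2808553 - 2845204) + 1605289 = -36651 + 1605289 = 1568638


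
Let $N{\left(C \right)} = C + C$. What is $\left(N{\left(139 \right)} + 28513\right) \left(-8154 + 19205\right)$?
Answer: $318169341$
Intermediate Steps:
$N{\left(C \right)} = 2 C$
$\left(N{\left(139 \right)} + 28513\right) \left(-8154 + 19205\right) = \left(2 \cdot 139 + 28513\right) \left(-8154 + 19205\right) = \left(278 + 28513\right) 11051 = 28791 \cdot 11051 = 318169341$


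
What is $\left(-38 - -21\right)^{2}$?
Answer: $289$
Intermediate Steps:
$\left(-38 - -21\right)^{2} = \left(-38 + 21\right)^{2} = \left(-17\right)^{2} = 289$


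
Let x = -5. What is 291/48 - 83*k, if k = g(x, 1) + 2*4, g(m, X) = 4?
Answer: -15839/16 ≈ -989.94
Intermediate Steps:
k = 12 (k = 4 + 2*4 = 4 + 8 = 12)
291/48 - 83*k = 291/48 - 83*12 = 291*(1/48) - 996 = 97/16 - 996 = -15839/16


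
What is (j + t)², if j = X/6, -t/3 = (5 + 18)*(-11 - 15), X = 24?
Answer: 3232804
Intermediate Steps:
t = 1794 (t = -3*(5 + 18)*(-11 - 15) = -69*(-26) = -3*(-598) = 1794)
j = 4 (j = 24/6 = 24*(⅙) = 4)
(j + t)² = (4 + 1794)² = 1798² = 3232804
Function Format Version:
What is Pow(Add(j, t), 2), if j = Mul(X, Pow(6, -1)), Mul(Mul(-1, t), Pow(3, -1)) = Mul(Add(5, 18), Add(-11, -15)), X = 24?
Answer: 3232804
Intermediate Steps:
t = 1794 (t = Mul(-3, Mul(Add(5, 18), Add(-11, -15))) = Mul(-3, Mul(23, -26)) = Mul(-3, -598) = 1794)
j = 4 (j = Mul(24, Pow(6, -1)) = Mul(24, Rational(1, 6)) = 4)
Pow(Add(j, t), 2) = Pow(Add(4, 1794), 2) = Pow(1798, 2) = 3232804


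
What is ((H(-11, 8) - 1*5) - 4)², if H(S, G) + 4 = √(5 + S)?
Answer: (13 - I*√6)² ≈ 163.0 - 63.687*I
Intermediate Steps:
H(S, G) = -4 + √(5 + S)
((H(-11, 8) - 1*5) - 4)² = (((-4 + √(5 - 11)) - 1*5) - 4)² = (((-4 + √(-6)) - 5) - 4)² = (((-4 + I*√6) - 5) - 4)² = ((-9 + I*√6) - 4)² = (-13 + I*√6)²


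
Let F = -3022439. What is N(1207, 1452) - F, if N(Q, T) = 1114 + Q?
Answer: 3024760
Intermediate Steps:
N(1207, 1452) - F = (1114 + 1207) - 1*(-3022439) = 2321 + 3022439 = 3024760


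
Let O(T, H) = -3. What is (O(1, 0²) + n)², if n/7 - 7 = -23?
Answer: 13225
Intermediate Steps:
n = -112 (n = 49 + 7*(-23) = 49 - 161 = -112)
(O(1, 0²) + n)² = (-3 - 112)² = (-115)² = 13225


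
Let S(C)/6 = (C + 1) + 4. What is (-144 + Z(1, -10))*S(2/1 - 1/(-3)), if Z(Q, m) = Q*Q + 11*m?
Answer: -11132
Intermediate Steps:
S(C) = 30 + 6*C (S(C) = 6*((C + 1) + 4) = 6*((1 + C) + 4) = 6*(5 + C) = 30 + 6*C)
Z(Q, m) = Q**2 + 11*m
(-144 + Z(1, -10))*S(2/1 - 1/(-3)) = (-144 + (1**2 + 11*(-10)))*(30 + 6*(2/1 - 1/(-3))) = (-144 + (1 - 110))*(30 + 6*(2*1 - 1*(-1/3))) = (-144 - 109)*(30 + 6*(2 + 1/3)) = -253*(30 + 6*(7/3)) = -253*(30 + 14) = -253*44 = -11132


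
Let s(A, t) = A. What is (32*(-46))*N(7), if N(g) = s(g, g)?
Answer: -10304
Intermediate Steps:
N(g) = g
(32*(-46))*N(7) = (32*(-46))*7 = -1472*7 = -10304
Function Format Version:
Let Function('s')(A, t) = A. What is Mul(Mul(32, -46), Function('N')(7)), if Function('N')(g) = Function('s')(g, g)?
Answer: -10304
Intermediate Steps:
Function('N')(g) = g
Mul(Mul(32, -46), Function('N')(7)) = Mul(Mul(32, -46), 7) = Mul(-1472, 7) = -10304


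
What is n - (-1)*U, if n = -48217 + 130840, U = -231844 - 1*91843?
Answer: -241064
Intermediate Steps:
U = -323687 (U = -231844 - 91843 = -323687)
n = 82623
n - (-1)*U = 82623 - (-1)*(-323687) = 82623 - 1*323687 = 82623 - 323687 = -241064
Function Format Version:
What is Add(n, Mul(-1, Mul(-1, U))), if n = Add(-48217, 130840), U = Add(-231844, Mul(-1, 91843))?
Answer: -241064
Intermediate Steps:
U = -323687 (U = Add(-231844, -91843) = -323687)
n = 82623
Add(n, Mul(-1, Mul(-1, U))) = Add(82623, Mul(-1, Mul(-1, -323687))) = Add(82623, Mul(-1, 323687)) = Add(82623, -323687) = -241064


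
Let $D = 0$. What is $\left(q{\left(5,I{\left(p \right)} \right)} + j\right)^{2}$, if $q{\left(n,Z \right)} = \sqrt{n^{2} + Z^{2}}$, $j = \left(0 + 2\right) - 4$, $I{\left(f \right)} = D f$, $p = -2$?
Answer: $9$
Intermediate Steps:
$I{\left(f \right)} = 0$ ($I{\left(f \right)} = 0 f = 0$)
$j = -2$ ($j = 2 - 4 = -2$)
$q{\left(n,Z \right)} = \sqrt{Z^{2} + n^{2}}$
$\left(q{\left(5,I{\left(p \right)} \right)} + j\right)^{2} = \left(\sqrt{0^{2} + 5^{2}} - 2\right)^{2} = \left(\sqrt{0 + 25} - 2\right)^{2} = \left(\sqrt{25} - 2\right)^{2} = \left(5 - 2\right)^{2} = 3^{2} = 9$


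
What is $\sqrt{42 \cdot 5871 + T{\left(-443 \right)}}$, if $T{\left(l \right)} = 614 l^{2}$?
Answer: $2 \sqrt{30185867} \approx 10988.0$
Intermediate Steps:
$\sqrt{42 \cdot 5871 + T{\left(-443 \right)}} = \sqrt{42 \cdot 5871 + 614 \left(-443\right)^{2}} = \sqrt{246582 + 614 \cdot 196249} = \sqrt{246582 + 120496886} = \sqrt{120743468} = 2 \sqrt{30185867}$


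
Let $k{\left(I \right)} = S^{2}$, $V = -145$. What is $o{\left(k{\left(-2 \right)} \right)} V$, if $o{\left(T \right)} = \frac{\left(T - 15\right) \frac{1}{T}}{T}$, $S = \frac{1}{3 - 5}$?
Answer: $34220$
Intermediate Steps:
$S = - \frac{1}{2}$ ($S = \frac{1}{-2} = - \frac{1}{2} \approx -0.5$)
$k{\left(I \right)} = \frac{1}{4}$ ($k{\left(I \right)} = \left(- \frac{1}{2}\right)^{2} = \frac{1}{4}$)
$o{\left(T \right)} = \frac{-15 + T}{T^{2}}$ ($o{\left(T \right)} = \frac{\left(T - 15\right) \frac{1}{T}}{T} = \frac{\left(-15 + T\right) \frac{1}{T}}{T} = \frac{\frac{1}{T} \left(-15 + T\right)}{T} = \frac{-15 + T}{T^{2}}$)
$o{\left(k{\left(-2 \right)} \right)} V = \frac{1}{(\frac{1}{4})^{2}} \left(-15 + \frac{1}{4}\right) \left(-145\right) = 16 \left(- \frac{59}{4}\right) \left(-145\right) = \left(-236\right) \left(-145\right) = 34220$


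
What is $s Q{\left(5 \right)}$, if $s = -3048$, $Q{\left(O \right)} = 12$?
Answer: $-36576$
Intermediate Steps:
$s Q{\left(5 \right)} = \left(-3048\right) 12 = -36576$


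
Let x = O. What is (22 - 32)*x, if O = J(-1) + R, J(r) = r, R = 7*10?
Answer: -690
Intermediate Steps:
R = 70
O = 69 (O = -1 + 70 = 69)
x = 69
(22 - 32)*x = (22 - 32)*69 = -10*69 = -690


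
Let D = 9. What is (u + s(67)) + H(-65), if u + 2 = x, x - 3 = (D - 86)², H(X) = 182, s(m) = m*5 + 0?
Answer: 6447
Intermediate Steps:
s(m) = 5*m (s(m) = 5*m + 0 = 5*m)
x = 5932 (x = 3 + (9 - 86)² = 3 + (-77)² = 3 + 5929 = 5932)
u = 5930 (u = -2 + 5932 = 5930)
(u + s(67)) + H(-65) = (5930 + 5*67) + 182 = (5930 + 335) + 182 = 6265 + 182 = 6447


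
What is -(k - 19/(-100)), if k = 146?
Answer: -14619/100 ≈ -146.19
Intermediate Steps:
-(k - 19/(-100)) = -(146 - 19/(-100)) = -(146 - 19*(-1/100)) = -(146 + 19/100) = -1*14619/100 = -14619/100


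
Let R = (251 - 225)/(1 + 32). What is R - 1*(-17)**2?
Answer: -9511/33 ≈ -288.21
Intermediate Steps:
R = 26/33 ≈ 0.78788
R - 1*(-17)**2 = 26/33 - 1*(-17)**2 = 26/33 - 1*289 = 26/33 - 289 = -9511/33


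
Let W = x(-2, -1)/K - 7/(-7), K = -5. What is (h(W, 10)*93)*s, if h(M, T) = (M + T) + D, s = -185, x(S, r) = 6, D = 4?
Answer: -237429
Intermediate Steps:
W = -⅕ (W = 6/(-5) - 7/(-7) = 6*(-⅕) - 7*(-⅐) = -6/5 + 1 = -⅕ ≈ -0.20000)
h(M, T) = 4 + M + T (h(M, T) = (M + T) + 4 = 4 + M + T)
(h(W, 10)*93)*s = ((4 - ⅕ + 10)*93)*(-185) = ((69/5)*93)*(-185) = (6417/5)*(-185) = -237429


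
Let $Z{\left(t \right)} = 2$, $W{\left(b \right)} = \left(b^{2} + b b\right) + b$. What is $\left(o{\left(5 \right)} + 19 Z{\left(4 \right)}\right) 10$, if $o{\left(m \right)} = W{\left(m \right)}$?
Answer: $930$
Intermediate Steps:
$W{\left(b \right)} = b + 2 b^{2}$ ($W{\left(b \right)} = \left(b^{2} + b^{2}\right) + b = 2 b^{2} + b = b + 2 b^{2}$)
$o{\left(m \right)} = m \left(1 + 2 m\right)$
$\left(o{\left(5 \right)} + 19 Z{\left(4 \right)}\right) 10 = \left(5 \left(1 + 2 \cdot 5\right) + 19 \cdot 2\right) 10 = \left(5 \left(1 + 10\right) + 38\right) 10 = \left(5 \cdot 11 + 38\right) 10 = \left(55 + 38\right) 10 = 93 \cdot 10 = 930$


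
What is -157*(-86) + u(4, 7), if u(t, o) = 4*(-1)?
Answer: 13498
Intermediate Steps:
u(t, o) = -4
-157*(-86) + u(4, 7) = -157*(-86) - 4 = 13502 - 4 = 13498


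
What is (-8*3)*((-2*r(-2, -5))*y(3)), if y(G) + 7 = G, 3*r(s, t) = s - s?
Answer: 0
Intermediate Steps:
r(s, t) = 0 (r(s, t) = (s - s)/3 = (⅓)*0 = 0)
y(G) = -7 + G
(-8*3)*((-2*r(-2, -5))*y(3)) = (-8*3)*((-2*0)*(-7 + 3)) = (-1*24)*(0*(-4)) = -24*0 = 0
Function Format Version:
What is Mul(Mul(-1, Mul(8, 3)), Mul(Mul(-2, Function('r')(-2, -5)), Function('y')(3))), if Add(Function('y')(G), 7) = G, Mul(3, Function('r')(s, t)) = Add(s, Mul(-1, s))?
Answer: 0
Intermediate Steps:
Function('r')(s, t) = 0 (Function('r')(s, t) = Mul(Rational(1, 3), Add(s, Mul(-1, s))) = Mul(Rational(1, 3), 0) = 0)
Function('y')(G) = Add(-7, G)
Mul(Mul(-1, Mul(8, 3)), Mul(Mul(-2, Function('r')(-2, -5)), Function('y')(3))) = Mul(Mul(-1, Mul(8, 3)), Mul(Mul(-2, 0), Add(-7, 3))) = Mul(Mul(-1, 24), Mul(0, -4)) = Mul(-24, 0) = 0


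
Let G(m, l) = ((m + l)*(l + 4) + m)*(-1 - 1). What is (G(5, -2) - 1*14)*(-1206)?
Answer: 43416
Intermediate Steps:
G(m, l) = -2*m - 2*(4 + l)*(l + m) (G(m, l) = ((l + m)*(4 + l) + m)*(-2) = ((4 + l)*(l + m) + m)*(-2) = (m + (4 + l)*(l + m))*(-2) = -2*m - 2*(4 + l)*(l + m))
(G(5, -2) - 1*14)*(-1206) = ((-10*5 - 8*(-2) - 2*(-2)² - 2*(-2)*5) - 1*14)*(-1206) = ((-50 + 16 - 2*4 + 20) - 14)*(-1206) = ((-50 + 16 - 8 + 20) - 14)*(-1206) = (-22 - 14)*(-1206) = -36*(-1206) = 43416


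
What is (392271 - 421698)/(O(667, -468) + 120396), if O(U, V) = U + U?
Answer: -29427/121730 ≈ -0.24174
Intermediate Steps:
O(U, V) = 2*U
(392271 - 421698)/(O(667, -468) + 120396) = (392271 - 421698)/(2*667 + 120396) = -29427/(1334 + 120396) = -29427/121730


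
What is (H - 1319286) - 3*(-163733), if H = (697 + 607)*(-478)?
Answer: -1451399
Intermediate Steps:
H = -623312 (H = 1304*(-478) = -623312)
(H - 1319286) - 3*(-163733) = (-623312 - 1319286) - 3*(-163733) = -1942598 + 491199 = -1451399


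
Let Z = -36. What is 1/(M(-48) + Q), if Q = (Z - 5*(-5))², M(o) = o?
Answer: 1/73 ≈ 0.013699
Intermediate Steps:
Q = 121 (Q = (-36 - 5*(-5))² = (-36 + 25)² = (-11)² = 121)
1/(M(-48) + Q) = 1/(-48 + 121) = 1/73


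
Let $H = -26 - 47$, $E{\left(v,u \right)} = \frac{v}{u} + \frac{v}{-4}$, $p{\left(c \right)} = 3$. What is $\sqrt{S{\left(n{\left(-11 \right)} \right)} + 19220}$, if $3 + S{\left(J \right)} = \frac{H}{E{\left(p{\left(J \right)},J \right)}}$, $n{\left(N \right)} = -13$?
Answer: $\frac{\sqrt{50177013}}{51} \approx 138.89$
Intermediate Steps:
$E{\left(v,u \right)} = - \frac{v}{4} + \frac{v}{u}$ ($E{\left(v,u \right)} = \frac{v}{u} + v \left(- \frac{1}{4}\right) = \frac{v}{u} - \frac{v}{4} = - \frac{v}{4} + \frac{v}{u}$)
$H = -73$
$S{\left(J \right)} = -3 - \frac{73}{- \frac{3}{4} + \frac{3}{J}}$ ($S{\left(J \right)} = -3 - \frac{73}{\left(- \frac{1}{4}\right) 3 + \frac{3}{J}} = -3 - \frac{73}{- \frac{3}{4} + \frac{3}{J}}$)
$\sqrt{S{\left(n{\left(-11 \right)} \right)} + 19220} = \sqrt{\frac{36 + 283 \left(-13\right)}{3 \left(-4 - 13\right)} + 19220} = \sqrt{\frac{36 - 3679}{3 \left(-17\right)} + 19220} = \sqrt{\frac{1}{3} \left(- \frac{1}{17}\right) \left(-3643\right) + 19220} = \sqrt{\frac{3643}{51} + 19220} = \sqrt{\frac{983863}{51}} = \frac{\sqrt{50177013}}{51}$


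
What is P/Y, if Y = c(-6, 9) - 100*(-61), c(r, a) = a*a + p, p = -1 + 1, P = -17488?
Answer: -17488/6181 ≈ -2.8293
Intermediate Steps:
p = 0
c(r, a) = a² (c(r, a) = a*a + 0 = a² + 0 = a²)
Y = 6181 (Y = 9² - 100*(-61) = 81 + 6100 = 6181)
P/Y = -17488/6181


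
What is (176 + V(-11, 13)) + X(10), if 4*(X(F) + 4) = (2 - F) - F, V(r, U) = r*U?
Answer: 49/2 ≈ 24.500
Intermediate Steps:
V(r, U) = U*r
X(F) = -7/2 - F/2 (X(F) = -4 + ((2 - F) - F)/4 = -4 + (2 - 2*F)/4 = -4 + (1/2 - F/2) = -7/2 - F/2)
(176 + V(-11, 13)) + X(10) = (176 + 13*(-11)) + (-7/2 - 1/2*10) = (176 - 143) + (-7/2 - 5) = 33 - 17/2 = 49/2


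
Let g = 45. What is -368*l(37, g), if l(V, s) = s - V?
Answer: -2944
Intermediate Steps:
-368*l(37, g) = -368*(45 - 1*37) = -368*(45 - 37) = -368*8 = -2944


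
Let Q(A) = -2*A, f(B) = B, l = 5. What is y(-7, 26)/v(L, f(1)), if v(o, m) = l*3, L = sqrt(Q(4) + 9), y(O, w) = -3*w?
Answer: -26/5 ≈ -5.2000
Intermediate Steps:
L = 1 (L = sqrt(-2*4 + 9) = sqrt(-8 + 9) = sqrt(1) = 1)
v(o, m) = 15 (v(o, m) = 5*3 = 15)
y(-7, 26)/v(L, f(1)) = -3*26/15 = -78*1/15 = -26/5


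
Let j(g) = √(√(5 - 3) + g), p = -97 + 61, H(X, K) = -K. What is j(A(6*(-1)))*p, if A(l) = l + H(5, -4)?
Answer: -36*I*√(2 - √2) ≈ -27.553*I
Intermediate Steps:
p = -36
A(l) = 4 + l (A(l) = l - 1*(-4) = l + 4 = 4 + l)
j(g) = √(g + √2) (j(g) = √(√2 + g) = √(g + √2))
j(A(6*(-1)))*p = √((4 + 6*(-1)) + √2)*(-36) = √((4 - 6) + √2)*(-36) = √(-2 + √2)*(-36) = -36*√(-2 + √2)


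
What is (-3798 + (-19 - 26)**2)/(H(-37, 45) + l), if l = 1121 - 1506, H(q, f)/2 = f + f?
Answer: 1773/205 ≈ 8.6488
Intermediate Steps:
H(q, f) = 4*f (H(q, f) = 2*(f + f) = 2*(2*f) = 4*f)
l = -385
(-3798 + (-19 - 26)**2)/(H(-37, 45) + l) = (-3798 + (-19 - 26)**2)/(4*45 - 385) = (-3798 + (-45)**2)/(180 - 385) = (-3798 + 2025)/(-205) = -1773*(-1/205) = 1773/205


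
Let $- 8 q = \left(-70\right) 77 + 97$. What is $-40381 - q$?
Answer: $- \frac{328341}{8} \approx -41043.0$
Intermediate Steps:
$q = \frac{5293}{8}$ ($q = - \frac{\left(-70\right) 77 + 97}{8} = - \frac{-5390 + 97}{8} = \left(- \frac{1}{8}\right) \left(-5293\right) = \frac{5293}{8} \approx 661.63$)
$-40381 - q = -40381 - \frac{5293}{8} = - \frac{328341}{8}$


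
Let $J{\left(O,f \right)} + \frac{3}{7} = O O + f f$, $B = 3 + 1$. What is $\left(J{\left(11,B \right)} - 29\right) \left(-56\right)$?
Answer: $-6024$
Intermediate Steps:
$B = 4$
$J{\left(O,f \right)} = - \frac{3}{7} + O^{2} + f^{2}$ ($J{\left(O,f \right)} = - \frac{3}{7} + \left(O O + f f\right) = - \frac{3}{7} + \left(O^{2} + f^{2}\right) = - \frac{3}{7} + O^{2} + f^{2}$)
$\left(J{\left(11,B \right)} - 29\right) \left(-56\right) = \left(\left(- \frac{3}{7} + 11^{2} + 4^{2}\right) - 29\right) \left(-56\right) = \left(\left(- \frac{3}{7} + 121 + 16\right) - 29\right) \left(-56\right) = \left(\frac{956}{7} - 29\right) \left(-56\right) = \frac{753}{7} \left(-56\right) = -6024$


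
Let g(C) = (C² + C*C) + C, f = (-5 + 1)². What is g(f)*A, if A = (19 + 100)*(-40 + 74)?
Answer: 2136288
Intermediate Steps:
f = 16 (f = (-4)² = 16)
g(C) = C + 2*C² (g(C) = (C² + C²) + C = 2*C² + C = C + 2*C²)
A = 4046 (A = 119*34 = 4046)
g(f)*A = (16*(1 + 2*16))*4046 = (16*(1 + 32))*4046 = (16*33)*4046 = 528*4046 = 2136288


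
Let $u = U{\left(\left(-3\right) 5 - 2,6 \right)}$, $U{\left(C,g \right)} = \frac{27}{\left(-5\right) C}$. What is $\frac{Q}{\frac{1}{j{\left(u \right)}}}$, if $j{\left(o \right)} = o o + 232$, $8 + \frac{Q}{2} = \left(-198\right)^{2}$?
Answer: $\frac{131457818168}{7225} \approx 1.8195 \cdot 10^{7}$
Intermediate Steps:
$Q = 78392$ ($Q = -16 + 2 \left(-198\right)^{2} = -16 + 2 \cdot 39204 = -16 + 78408 = 78392$)
$U{\left(C,g \right)} = - \frac{27}{5 C}$ ($U{\left(C,g \right)} = 27 \left(- \frac{1}{5 C}\right) = - \frac{27}{5 C}$)
$u = \frac{27}{85}$ ($u = - \frac{27}{5 \left(\left(-3\right) 5 - 2\right)} = - \frac{27}{5 \left(-15 - 2\right)} = - \frac{27}{5 \left(-17\right)} = \left(- \frac{27}{5}\right) \left(- \frac{1}{17}\right) = \frac{27}{85} \approx 0.31765$)
$j{\left(o \right)} = 232 + o^{2}$ ($j{\left(o \right)} = o^{2} + 232 = 232 + o^{2}$)
$\frac{Q}{\frac{1}{j{\left(u \right)}}} = \frac{78392}{\frac{1}{232 + \left(\frac{27}{85}\right)^{2}}} = \frac{78392}{\frac{1}{232 + \frac{729}{7225}}} = \frac{78392}{\frac{1}{\frac{1676929}{7225}}} = \frac{78392}{\frac{7225}{1676929}} = 78392 \cdot \frac{1676929}{7225} = \frac{131457818168}{7225}$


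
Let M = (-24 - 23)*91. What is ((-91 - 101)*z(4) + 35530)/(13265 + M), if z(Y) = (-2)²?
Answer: 2483/642 ≈ 3.8676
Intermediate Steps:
M = -4277 (M = -47*91 = -4277)
z(Y) = 4
((-91 - 101)*z(4) + 35530)/(13265 + M) = ((-91 - 101)*4 + 35530)/(13265 - 4277) = (-192*4 + 35530)/8988 = (-768 + 35530)*(1/8988) = 34762*(1/8988) = 2483/642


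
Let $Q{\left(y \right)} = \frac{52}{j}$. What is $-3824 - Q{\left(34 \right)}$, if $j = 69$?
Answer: $- \frac{263908}{69} \approx -3824.8$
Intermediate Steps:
$Q{\left(y \right)} = \frac{52}{69}$
$-3824 - Q{\left(34 \right)} = -3824 - \frac{52}{69} = - \frac{263908}{69}$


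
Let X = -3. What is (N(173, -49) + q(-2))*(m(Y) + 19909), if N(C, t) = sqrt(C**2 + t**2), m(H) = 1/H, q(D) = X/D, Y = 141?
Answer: 1403585/47 + 2807170*sqrt(32330)/141 ≈ 3.6096e+6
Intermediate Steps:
q(D) = -3/D
(N(173, -49) + q(-2))*(m(Y) + 19909) = (sqrt(173**2 + (-49)**2) - 3/(-2))*(1/141 + 19909) = (sqrt(29929 + 2401) - 3*(-1/2))*(1/141 + 19909) = (sqrt(32330) + 3/2)*(2807170/141) = (3/2 + sqrt(32330))*(2807170/141) = 1403585/47 + 2807170*sqrt(32330)/141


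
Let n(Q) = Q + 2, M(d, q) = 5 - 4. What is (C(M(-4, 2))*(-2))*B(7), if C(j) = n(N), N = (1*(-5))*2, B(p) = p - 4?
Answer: 48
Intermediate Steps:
M(d, q) = 1
B(p) = -4 + p
N = -10 (N = -5*2 = -10)
n(Q) = 2 + Q
C(j) = -8 (C(j) = 2 - 10 = -8)
(C(M(-4, 2))*(-2))*B(7) = (-8*(-2))*(-4 + 7) = 16*3 = 48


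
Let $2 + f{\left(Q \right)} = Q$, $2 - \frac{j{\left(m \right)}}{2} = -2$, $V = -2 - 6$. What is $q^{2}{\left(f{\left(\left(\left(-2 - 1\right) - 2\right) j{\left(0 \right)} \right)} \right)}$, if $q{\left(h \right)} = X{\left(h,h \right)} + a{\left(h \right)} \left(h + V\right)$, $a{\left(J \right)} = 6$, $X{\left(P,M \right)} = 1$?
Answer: $89401$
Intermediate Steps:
$V = -8$ ($V = -2 - 6 = -8$)
$j{\left(m \right)} = 8$ ($j{\left(m \right)} = 4 - -4 = 4 + 4 = 8$)
$f{\left(Q \right)} = -2 + Q$
$q{\left(h \right)} = -47 + 6 h$ ($q{\left(h \right)} = 1 + 6 \left(h - 8\right) = 1 + 6 \left(-8 + h\right) = 1 + \left(-48 + 6 h\right) = -47 + 6 h$)
$q^{2}{\left(f{\left(\left(\left(-2 - 1\right) - 2\right) j{\left(0 \right)} \right)} \right)} = \left(-47 + 6 \left(-2 + \left(\left(-2 - 1\right) - 2\right) 8\right)\right)^{2} = \left(-47 + 6 \left(-2 + \left(-3 - 2\right) 8\right)\right)^{2} = \left(-47 + 6 \left(-2 - 40\right)\right)^{2} = \left(-47 + 6 \left(-42\right)\right)^{2} = \left(-47 - 252\right)^{2} = \left(-299\right)^{2} = 89401$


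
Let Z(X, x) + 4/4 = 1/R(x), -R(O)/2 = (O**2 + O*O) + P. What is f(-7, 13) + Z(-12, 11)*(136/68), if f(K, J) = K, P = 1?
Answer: -2188/243 ≈ -9.0041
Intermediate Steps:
R(O) = -2 - 4*O**2 (R(O) = -2*((O**2 + O*O) + 1) = -2*((O**2 + O**2) + 1) = -2*(2*O**2 + 1) = -2*(1 + 2*O**2) = -2 - 4*O**2)
Z(X, x) = -1 + 1/(-2 - 4*x**2)
f(-7, 13) + Z(-12, 11)*(136/68) = -7 + ((-3 - 4*11**2)/(2*(1 + 2*11**2)))*(136/68) = -7 + ((-3 - 4*121)/(2*(1 + 2*121)))*(136*(1/68)) = -7 + ((-3 - 484)/(2*(1 + 242)))*2 = -7 + ((1/2)*(-487)/243)*2 = -7 + ((1/2)*(1/243)*(-487))*2 = -7 - 487/486*2 = -7 - 487/243 = -2188/243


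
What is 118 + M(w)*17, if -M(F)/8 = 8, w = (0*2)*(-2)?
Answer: -970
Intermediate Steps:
w = 0 (w = 0*(-2) = 0)
M(F) = -64 (M(F) = -8*8 = -64)
118 + M(w)*17 = 118 - 64*17 = 118 - 1088 = -970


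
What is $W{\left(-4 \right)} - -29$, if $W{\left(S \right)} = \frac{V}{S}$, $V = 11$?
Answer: $\frac{105}{4} \approx 26.25$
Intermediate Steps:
$W{\left(S \right)} = \frac{11}{S}$
$W{\left(-4 \right)} - -29 = \frac{11}{-4} - -29 = 11 \left(- \frac{1}{4}\right) + 29 = - \frac{11}{4} + 29 = \frac{105}{4}$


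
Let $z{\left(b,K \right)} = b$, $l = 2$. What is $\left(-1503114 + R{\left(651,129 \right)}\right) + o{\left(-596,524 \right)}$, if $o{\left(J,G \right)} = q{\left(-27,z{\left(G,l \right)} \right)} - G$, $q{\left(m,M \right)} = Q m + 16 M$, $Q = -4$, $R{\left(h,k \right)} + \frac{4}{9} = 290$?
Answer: $- \frac{13453708}{9} \approx -1.4949 \cdot 10^{6}$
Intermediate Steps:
$R{\left(h,k \right)} = \frac{2606}{9}$ ($R{\left(h,k \right)} = - \frac{4}{9} + 290 = \frac{2606}{9}$)
$q{\left(m,M \right)} = - 4 m + 16 M$
$o{\left(J,G \right)} = 108 + 15 G$ ($o{\left(J,G \right)} = \left(\left(-4\right) \left(-27\right) + 16 G\right) - G = \left(108 + 16 G\right) - G = 108 + 15 G$)
$\left(-1503114 + R{\left(651,129 \right)}\right) + o{\left(-596,524 \right)} = \left(-1503114 + \frac{2606}{9}\right) + \left(108 + 15 \cdot 524\right) = - \frac{13525420}{9} + \left(108 + 7860\right) = - \frac{13525420}{9} + 7968 = - \frac{13453708}{9}$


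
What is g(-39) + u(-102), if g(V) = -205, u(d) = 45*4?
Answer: -25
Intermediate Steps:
u(d) = 180
g(-39) + u(-102) = -205 + 180 = -25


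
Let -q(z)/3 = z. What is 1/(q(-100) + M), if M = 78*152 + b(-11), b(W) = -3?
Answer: 1/12153 ≈ 8.2284e-5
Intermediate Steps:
q(z) = -3*z
M = 11853 (M = 78*152 - 3 = 11856 - 3 = 11853)
1/(q(-100) + M) = 1/(-3*(-100) + 11853) = 1/(300 + 11853) = 1/12153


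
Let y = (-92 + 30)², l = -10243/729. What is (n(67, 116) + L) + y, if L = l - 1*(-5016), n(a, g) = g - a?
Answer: 6484418/729 ≈ 8895.0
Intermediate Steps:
l = -10243/729 (l = -10243*1/729 = -10243/729 ≈ -14.051)
y = 3844 (y = (-62)² = 3844)
L = 3646421/729 (L = -10243/729 - 1*(-5016) = -10243/729 + 5016 = 3646421/729 ≈ 5002.0)
(n(67, 116) + L) + y = ((116 - 1*67) + 3646421/729) + 3844 = ((116 - 67) + 3646421/729) + 3844 = (49 + 3646421/729) + 3844 = 3682142/729 + 3844 = 6484418/729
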